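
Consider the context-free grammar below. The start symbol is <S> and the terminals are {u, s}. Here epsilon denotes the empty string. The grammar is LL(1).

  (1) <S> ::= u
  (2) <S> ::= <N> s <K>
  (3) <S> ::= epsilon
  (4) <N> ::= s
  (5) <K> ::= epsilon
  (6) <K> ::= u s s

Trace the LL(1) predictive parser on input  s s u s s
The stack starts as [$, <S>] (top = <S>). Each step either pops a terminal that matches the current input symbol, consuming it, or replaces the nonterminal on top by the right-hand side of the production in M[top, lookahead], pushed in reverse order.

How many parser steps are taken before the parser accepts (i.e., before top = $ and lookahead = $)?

8

     Stack        Input        Action
  1  $ <S>        s s u s s $  expand <S> ::= <N> s <K>
  2  $ <K> s <N>  s s u s s $  expand <N> ::= s
  3  $ <K> s s    s s u s s $  match s
  4  $ <K> s      s u s s $    match s
  5  $ <K>        u s s $      expand <K> ::= u s s
  6  $ s s u      u s s $      match u
  7  $ s s        s s $        match s
  8  $ s          s $          match s
Accept reached after 8 steps.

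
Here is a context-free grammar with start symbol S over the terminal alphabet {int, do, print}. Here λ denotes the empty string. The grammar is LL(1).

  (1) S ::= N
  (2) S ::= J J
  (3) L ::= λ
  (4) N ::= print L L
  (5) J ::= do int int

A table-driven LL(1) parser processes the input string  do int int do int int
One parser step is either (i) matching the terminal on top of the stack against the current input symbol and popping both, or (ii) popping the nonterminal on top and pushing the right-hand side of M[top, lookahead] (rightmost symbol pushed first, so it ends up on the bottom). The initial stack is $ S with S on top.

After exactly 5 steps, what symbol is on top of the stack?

J

step 1: stack=$ S  input=do int int do int int $  — expand S ::= J J
step 2: stack=$ J J  input=do int int do int int $  — expand J ::= do int int
step 3: stack=$ J int int do  input=do int int do int int $  — match do
step 4: stack=$ J int int  input=int int do int int $  — match int
step 5: stack=$ J int  input=int do int int $  — match int
Stack after step 5: $ J (top = J).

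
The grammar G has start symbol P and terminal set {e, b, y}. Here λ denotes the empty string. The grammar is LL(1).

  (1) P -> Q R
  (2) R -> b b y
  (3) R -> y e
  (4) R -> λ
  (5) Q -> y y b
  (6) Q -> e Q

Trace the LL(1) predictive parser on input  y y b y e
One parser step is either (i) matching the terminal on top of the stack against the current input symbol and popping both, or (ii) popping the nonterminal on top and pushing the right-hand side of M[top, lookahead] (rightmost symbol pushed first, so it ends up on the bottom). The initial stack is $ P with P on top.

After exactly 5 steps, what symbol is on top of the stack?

R

step 1: stack=$ P  input=y y b y e $  — expand P -> Q R
step 2: stack=$ R Q  input=y y b y e $  — expand Q -> y y b
step 3: stack=$ R b y y  input=y y b y e $  — match y
step 4: stack=$ R b y  input=y b y e $  — match y
step 5: stack=$ R b  input=b y e $  — match b
Stack after step 5: $ R (top = R).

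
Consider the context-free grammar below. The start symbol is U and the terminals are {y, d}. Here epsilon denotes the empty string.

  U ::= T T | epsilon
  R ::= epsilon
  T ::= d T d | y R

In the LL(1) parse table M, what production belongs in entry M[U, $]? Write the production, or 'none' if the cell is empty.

U ::= epsilon

FIRST(R) = {epsilon}
FIRST(T) = {d, y}
FIRST(U) = {epsilon, d, y}  (via T T)
FOLLOW(U) includes $ since U is the start symbol.
FOLLOW(U): U appears on no right-hand side. Thus FOLLOW(U) = {$}.
For U ::= T T: FIRST(T T) = {d, y}, so it goes in M[U, t] for t ∈ {d, y}.
For U ::= epsilon: FIRST(epsilon) = {epsilon}, so it goes in M[U, t] for t ∈ {}; since epsilon ∈ FIRST, also for every t ∈ FOLLOW(U) = {$}.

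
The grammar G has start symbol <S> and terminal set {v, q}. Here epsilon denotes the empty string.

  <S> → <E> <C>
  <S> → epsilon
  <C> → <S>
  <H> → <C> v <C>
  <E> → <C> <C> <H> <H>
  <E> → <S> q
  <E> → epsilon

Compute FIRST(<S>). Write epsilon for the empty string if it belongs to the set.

{epsilon, q, v}

FIRST(<S>): from <S>→<E> <C> we get {epsilon, q, v}; from <S>→epsilon we get {epsilon}. So FIRST(<S>) = {epsilon, q, v}.
FIRST(<C>): from <C>→<S> we get {epsilon, q, v}. So FIRST(<C>) = {epsilon, q, v}.
FIRST(<H>): from <H>→<C> v <C> we get {q, v}. So FIRST(<H>) = {q, v}.
FIRST(<E>): from <E>→<C> <C> <H> <H> we get {q, v}; from <E>→<S> q we get {q, v}; from <E>→epsilon we get {epsilon}. So FIRST(<E>) = {epsilon, q, v}.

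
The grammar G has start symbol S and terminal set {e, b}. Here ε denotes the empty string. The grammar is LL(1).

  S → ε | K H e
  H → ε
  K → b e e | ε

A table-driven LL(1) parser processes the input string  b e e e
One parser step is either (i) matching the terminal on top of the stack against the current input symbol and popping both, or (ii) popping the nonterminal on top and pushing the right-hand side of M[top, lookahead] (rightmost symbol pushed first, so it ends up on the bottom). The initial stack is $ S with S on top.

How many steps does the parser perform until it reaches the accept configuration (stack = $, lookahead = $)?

7

step 1: stack=$ S  input=b e e e $  — expand S → K H e
step 2: stack=$ e H K  input=b e e e $  — expand K → b e e
step 3: stack=$ e H e e b  input=b e e e $  — match b
step 4: stack=$ e H e e  input=e e e $  — match e
step 5: stack=$ e H e  input=e e $  — match e
step 6: stack=$ e H  input=e $  — expand H → ε
step 7: stack=$ e  input=e $  — match e
Accept reached after 7 steps.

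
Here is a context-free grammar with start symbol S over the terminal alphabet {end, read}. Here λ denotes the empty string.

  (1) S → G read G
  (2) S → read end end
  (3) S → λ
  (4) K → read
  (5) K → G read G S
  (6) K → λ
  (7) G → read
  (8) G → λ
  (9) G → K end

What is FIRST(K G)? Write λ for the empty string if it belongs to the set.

FIRST(S) = {λ, end, read}  (via G read G)
FIRST(K) = {λ, end, read}  (via G read G S)
FIRST(G) = {λ, end, read}  (via K end)
FIRST(K G): take FIRST of each symbol in turn, carrying on past any symbol whose FIRST contains λ; result {λ, end, read}.

{λ, end, read}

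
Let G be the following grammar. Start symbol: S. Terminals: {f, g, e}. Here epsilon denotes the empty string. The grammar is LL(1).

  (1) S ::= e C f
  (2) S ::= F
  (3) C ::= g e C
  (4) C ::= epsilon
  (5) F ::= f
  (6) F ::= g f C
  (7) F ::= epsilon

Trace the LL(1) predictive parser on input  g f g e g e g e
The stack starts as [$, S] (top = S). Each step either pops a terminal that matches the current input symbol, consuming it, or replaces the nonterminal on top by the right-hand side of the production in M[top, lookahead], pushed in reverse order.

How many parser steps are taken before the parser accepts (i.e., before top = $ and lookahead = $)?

14

      Stack    Input              Action
   1  $ S      g f g e g e g e $  expand S ::= F
   2  $ F      g f g e g e g e $  expand F ::= g f C
   3  $ C f g  g f g e g e g e $  match g
   4  $ C f    f g e g e g e $    match f
   5  $ C      g e g e g e $      expand C ::= g e C
   6  $ C e g  g e g e g e $      match g
   7  $ C e    e g e g e $        match e
   8  $ C      g e g e $          expand C ::= g e C
   9  $ C e g  g e g e $          match g
  10  $ C e    e g e $            match e
  11  $ C      g e $              expand C ::= g e C
  12  $ C e g  g e $              match g
  13  $ C e    e $                match e
  14  $ C      $                  expand C ::= epsilon
Accept reached after 14 steps.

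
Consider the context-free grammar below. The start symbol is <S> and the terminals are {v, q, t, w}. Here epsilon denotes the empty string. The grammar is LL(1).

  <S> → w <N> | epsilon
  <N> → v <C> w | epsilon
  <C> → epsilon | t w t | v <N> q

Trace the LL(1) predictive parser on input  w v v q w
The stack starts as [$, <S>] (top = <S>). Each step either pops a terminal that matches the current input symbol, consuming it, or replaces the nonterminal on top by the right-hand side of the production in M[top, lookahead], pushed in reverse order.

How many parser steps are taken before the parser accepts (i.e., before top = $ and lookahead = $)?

     Stack        Input        Action
  1  $ <S>        w v v q w $  expand <S> → w <N>
  2  $ <N> w      w v v q w $  match w
  3  $ <N>        v v q w $    expand <N> → v <C> w
  4  $ w <C> v    v v q w $    match v
  5  $ w <C>      v q w $      expand <C> → v <N> q
  6  $ w q <N> v  v q w $      match v
  7  $ w q <N>    q w $        expand <N> → epsilon
  8  $ w q        q w $        match q
  9  $ w          w $          match w
Accept reached after 9 steps.

9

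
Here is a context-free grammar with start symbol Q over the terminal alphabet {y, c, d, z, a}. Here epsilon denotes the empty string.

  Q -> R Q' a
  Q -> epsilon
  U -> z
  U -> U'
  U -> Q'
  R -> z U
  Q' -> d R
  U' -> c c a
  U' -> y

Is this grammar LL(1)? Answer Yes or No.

FIRST(Q) = {epsilon, z}
FIRST(U) = {c, d, y, z}
FIRST(R) = {z}
FIRST(Q') = {d}
FIRST(U') = {c, y}
FOLLOW(Q) = {$}
FOLLOW(U) = {a, d}
FOLLOW(R) = {a, d}
FOLLOW(Q') = {a, d}
FOLLOW(U') = {a, d}
Each cell of M receives at most one production.

Yes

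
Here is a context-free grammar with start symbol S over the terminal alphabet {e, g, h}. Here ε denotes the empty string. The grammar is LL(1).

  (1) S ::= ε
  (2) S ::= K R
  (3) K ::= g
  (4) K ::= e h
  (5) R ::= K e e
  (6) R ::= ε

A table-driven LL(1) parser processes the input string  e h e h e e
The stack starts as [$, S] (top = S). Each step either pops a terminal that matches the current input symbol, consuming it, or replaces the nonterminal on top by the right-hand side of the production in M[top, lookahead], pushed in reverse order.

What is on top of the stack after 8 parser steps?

e

step 1: stack=$ S  input=e h e h e e $  — expand S ::= K R
step 2: stack=$ R K  input=e h e h e e $  — expand K ::= e h
step 3: stack=$ R h e  input=e h e h e e $  — match e
step 4: stack=$ R h  input=h e h e e $  — match h
step 5: stack=$ R  input=e h e e $  — expand R ::= K e e
step 6: stack=$ e e K  input=e h e e $  — expand K ::= e h
step 7: stack=$ e e h e  input=e h e e $  — match e
step 8: stack=$ e e h  input=h e e $  — match h
Stack after step 8: $ e e (top = e).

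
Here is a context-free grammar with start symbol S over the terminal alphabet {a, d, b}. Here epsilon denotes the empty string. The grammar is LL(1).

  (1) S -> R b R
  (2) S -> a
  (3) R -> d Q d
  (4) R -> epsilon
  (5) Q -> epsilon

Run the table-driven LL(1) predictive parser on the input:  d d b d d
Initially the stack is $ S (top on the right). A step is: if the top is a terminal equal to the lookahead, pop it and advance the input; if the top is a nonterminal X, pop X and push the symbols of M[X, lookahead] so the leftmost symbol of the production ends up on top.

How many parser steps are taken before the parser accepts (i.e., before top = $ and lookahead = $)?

10

step 1: stack=$ S  input=d d b d d $  — expand S -> R b R
step 2: stack=$ R b R  input=d d b d d $  — expand R -> d Q d
step 3: stack=$ R b d Q d  input=d d b d d $  — match d
step 4: stack=$ R b d Q  input=d b d d $  — expand Q -> epsilon
step 5: stack=$ R b d  input=d b d d $  — match d
step 6: stack=$ R b  input=b d d $  — match b
step 7: stack=$ R  input=d d $  — expand R -> d Q d
step 8: stack=$ d Q d  input=d d $  — match d
step 9: stack=$ d Q  input=d $  — expand Q -> epsilon
step 10: stack=$ d  input=d $  — match d
Accept reached after 10 steps.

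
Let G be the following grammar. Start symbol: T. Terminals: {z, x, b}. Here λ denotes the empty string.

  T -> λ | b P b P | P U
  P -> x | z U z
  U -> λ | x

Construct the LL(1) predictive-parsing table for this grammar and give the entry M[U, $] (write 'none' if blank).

FIRST(P) = {x, z}
FIRST(U) = {λ, x}
FIRST(T) = {λ, b, x, z}  (via P U)
FOLLOW(T) includes $ since T is the start symbol.
FOLLOW(T): T appears on no right-hand side. Thus FOLLOW(T) = {$}.
FOLLOW(U): in T->P U, the suffix after U is empty, so FOLLOW(U) ⊇ FOLLOW(T) = {$}; in P->z U z, U is followed by z with FIRST {z}. Thus FOLLOW(U) = {$, z}.
For U -> λ: FIRST(λ) = {λ}, so it goes in M[U, t] for t ∈ {}; since λ ∈ FIRST, also for every t ∈ FOLLOW(U) = {$, z}.
For U -> x: FIRST(x) = {x}, so it goes in M[U, t] for t ∈ {x}.

U -> λ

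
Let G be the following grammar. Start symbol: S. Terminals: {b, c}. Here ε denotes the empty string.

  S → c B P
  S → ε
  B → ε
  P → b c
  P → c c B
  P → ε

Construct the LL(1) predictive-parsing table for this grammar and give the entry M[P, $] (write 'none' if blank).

FIRST(S): from S→c B P we get {c}; from S→ε we get {ε}. So FIRST(S) = {ε, c}.
FIRST(B): from B→ε we get {ε}. So FIRST(B) = {ε}.
FIRST(P): from P→b c we get {b}; from P→c c B we get {c}; from P→ε we get {ε}. So FIRST(P) = {ε, b, c}.
FOLLOW(S) includes $ since S is the start symbol.
FOLLOW(S): S appears on no right-hand side. Thus FOLLOW(S) = {$}.
FOLLOW(P): in S→c B P, the suffix after P is empty, so FOLLOW(P) ⊇ FOLLOW(S) = {$}. Thus FOLLOW(P) = {$}.
For P → b c: FIRST(b c) = {b}, so it goes in M[P, t] for t ∈ {b}.
For P → c c B: FIRST(c c B) = {c}, so it goes in M[P, t] for t ∈ {c}.
For P → ε: FIRST(ε) = {ε}, so it goes in M[P, t] for t ∈ {}; since ε ∈ FIRST, also for every t ∈ FOLLOW(P) = {$}.

P → ε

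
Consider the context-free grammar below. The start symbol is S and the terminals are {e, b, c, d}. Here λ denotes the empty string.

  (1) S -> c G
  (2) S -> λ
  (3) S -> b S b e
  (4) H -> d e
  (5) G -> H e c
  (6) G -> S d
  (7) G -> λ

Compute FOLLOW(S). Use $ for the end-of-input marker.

{$, b, d}

FIRST(S) = {λ, b, c}
FIRST(H) = {d}
FIRST(G) = {λ, b, c, d}  (via H e c, S d)
FOLLOW(S) includes $ since S is the start symbol.
FOLLOW(S): in S->b S b e, S is followed by b e with FIRST {b}; in G->S d, S is followed by d with FIRST {d}. Thus FOLLOW(S) = {$, b, d}.
FOLLOW(H): in G->H e c, H is followed by e c with FIRST {e}. Thus FOLLOW(H) = {e}.
FOLLOW(G): in S->c G, the suffix after G is empty, so FOLLOW(G) ⊇ FOLLOW(S) = {$, b, d}. Thus FOLLOW(G) = {$, b, d}.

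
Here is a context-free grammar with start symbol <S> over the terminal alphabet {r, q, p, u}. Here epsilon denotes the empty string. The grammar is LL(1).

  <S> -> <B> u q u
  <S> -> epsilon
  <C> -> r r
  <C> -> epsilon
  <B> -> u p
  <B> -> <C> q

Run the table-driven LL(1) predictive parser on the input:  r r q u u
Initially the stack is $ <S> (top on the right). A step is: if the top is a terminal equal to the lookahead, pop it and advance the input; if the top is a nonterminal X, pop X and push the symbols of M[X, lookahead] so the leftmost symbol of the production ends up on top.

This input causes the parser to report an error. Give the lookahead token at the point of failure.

u

step 1: stack=$ <S>  input=r r q u u $  — expand <S> -> <B> u q u
step 2: stack=$ u q u <B>  input=r r q u u $  — expand <B> -> <C> q
step 3: stack=$ u q u q <C>  input=r r q u u $  — expand <C> -> r r
step 4: stack=$ u q u q r r  input=r r q u u $  — match r
step 5: stack=$ u q u q r  input=r q u u $  — match r
step 6: stack=$ u q u q  input=q u u $  — match q
step 7: stack=$ u q u  input=u u $  — match u
step 8: stack=$ u q  input=u $  — error: top is terminal q but lookahead is u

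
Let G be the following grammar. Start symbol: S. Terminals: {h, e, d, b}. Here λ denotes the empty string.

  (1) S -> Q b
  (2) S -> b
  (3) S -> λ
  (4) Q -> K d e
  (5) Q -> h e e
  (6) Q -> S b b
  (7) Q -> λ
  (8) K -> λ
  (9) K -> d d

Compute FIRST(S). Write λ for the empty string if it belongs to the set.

FIRST(K): from K->λ we get {λ}; from K->d d we get {d}. So FIRST(K) = {λ, d}.
FIRST(S): from S->Q b we get {b, d, h}; from S->b we get {b}; from S->λ we get {λ}. So FIRST(S) = {λ, b, d, h}.
FIRST(Q): from Q->K d e we get {d}; from Q->h e e we get {h}; from Q->S b b we get {b, d, h}; from Q->λ we get {λ}. So FIRST(Q) = {λ, b, d, h}.

{λ, b, d, h}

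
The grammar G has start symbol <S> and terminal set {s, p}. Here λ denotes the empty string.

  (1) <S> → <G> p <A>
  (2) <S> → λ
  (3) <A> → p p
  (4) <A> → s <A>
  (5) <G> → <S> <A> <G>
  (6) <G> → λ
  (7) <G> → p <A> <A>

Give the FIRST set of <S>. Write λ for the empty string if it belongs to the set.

{λ, p, s}

FIRST(<A>) = {p, s}
FIRST(<S>) = {λ, p, s}  (via <G> p <A>)
FIRST(<G>) = {λ, p, s}  (via <S> <A> <G>)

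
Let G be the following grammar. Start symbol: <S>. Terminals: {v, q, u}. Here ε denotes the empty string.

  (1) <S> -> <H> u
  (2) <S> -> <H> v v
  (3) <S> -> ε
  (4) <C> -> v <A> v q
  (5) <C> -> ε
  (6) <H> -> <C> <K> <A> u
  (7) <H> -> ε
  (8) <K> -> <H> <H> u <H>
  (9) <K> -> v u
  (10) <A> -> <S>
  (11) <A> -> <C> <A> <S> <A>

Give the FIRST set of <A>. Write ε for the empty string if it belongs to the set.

{ε, u, v}

FIRST(<C>): from <C>->v <A> v q we get {v}; from <C>->ε we get {ε}. So FIRST(<C>) = {ε, v}.
FIRST(<S>): from <S>-><H> u we get {u, v}; from <S>-><H> v v we get {u, v}; from <S>->ε we get {ε}. So FIRST(<S>) = {ε, u, v}.
FIRST(<A>): from <A>-><S> we get {ε, u, v}; from <A>-><C> <A> <S> <A> we get {ε, u, v}. So FIRST(<A>) = {ε, u, v}.
FIRST(<H>): from <H>-><C> <K> <A> u we get {u, v}; from <H>->ε we get {ε}. So FIRST(<H>) = {ε, u, v}.
FIRST(<K>): from <K>-><H> <H> u <H> we get {u, v}; from <K>->v u we get {v}. So FIRST(<K>) = {u, v}.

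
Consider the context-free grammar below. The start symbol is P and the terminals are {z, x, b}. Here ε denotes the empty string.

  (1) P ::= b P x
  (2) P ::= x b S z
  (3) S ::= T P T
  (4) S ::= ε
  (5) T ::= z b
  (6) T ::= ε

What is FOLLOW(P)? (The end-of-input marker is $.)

FIRST(P): from P::=b P x we get {b}; from P::=x b S z we get {x}. So FIRST(P) = {b, x}.
FIRST(T): from T::=z b we get {z}; from T::=ε we get {ε}. So FIRST(T) = {ε, z}.
FIRST(S): from S::=T P T we get {b, x, z}; from S::=ε we get {ε}. So FIRST(S) = {ε, b, x, z}.
FOLLOW(P) includes $ since P is the start symbol.
FOLLOW(S): in P::=x b S z, S is followed by z with FIRST {z}. Thus FOLLOW(S) = {z}.
FOLLOW(P): in P::=b P x, P is followed by x with FIRST {x}; in S::=T P T, P is followed by T with FIRST {ε, z}; in S::=T P T, the suffix after P is nullable, so FOLLOW(P) ⊇ FOLLOW(S) = {z}. Thus FOLLOW(P) = {$, x, z}.
FOLLOW(T): in S::=T P T (occurrence 1), T is followed by P T with FIRST {b, x}; in S::=T P T (occurrence 2), the suffix after T is empty, so FOLLOW(T) ⊇ FOLLOW(S) = {z}. Thus FOLLOW(T) = {b, x, z}.

{$, x, z}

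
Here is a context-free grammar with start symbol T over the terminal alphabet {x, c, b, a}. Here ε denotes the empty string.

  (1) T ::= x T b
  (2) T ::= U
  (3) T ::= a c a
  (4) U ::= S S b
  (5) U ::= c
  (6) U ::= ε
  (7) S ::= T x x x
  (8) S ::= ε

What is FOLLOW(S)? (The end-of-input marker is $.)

FIRST(T) = {ε, a, b, c, x}  (via U)
FIRST(S) = {ε, a, b, c, x}  (via T x x x)
FIRST(U) = {ε, a, b, c, x}  (via S S b)
FOLLOW(T) includes $ since T is the start symbol.
FOLLOW(T): in T::=x T b, T is followed by b with FIRST {b}; in S::=T x x x, T is followed by x x x with FIRST {x}. Thus FOLLOW(T) = {$, b, x}.
FOLLOW(U): in T::=U, the suffix after U is empty, so FOLLOW(U) ⊇ FOLLOW(T) = {$, b, x}. Thus FOLLOW(U) = {$, b, x}.
FOLLOW(S): in U::=S S b (occurrence 1), S is followed by S b with FIRST {a, b, c, x}; in U::=S S b (occurrence 2), S is followed by b with FIRST {b}. Thus FOLLOW(S) = {a, b, c, x}.

{a, b, c, x}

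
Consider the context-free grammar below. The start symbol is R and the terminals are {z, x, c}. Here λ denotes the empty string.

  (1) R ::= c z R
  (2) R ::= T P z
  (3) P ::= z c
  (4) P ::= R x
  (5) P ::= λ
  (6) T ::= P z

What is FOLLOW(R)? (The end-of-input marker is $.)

FIRST(R): from R::=c z R we get {c}; from R::=T P z we get {c, z}. So FIRST(R) = {c, z}.
FIRST(P): from P::=z c we get {z}; from P::=R x we get {c, z}; from P::=λ we get {λ}. So FIRST(P) = {λ, c, z}.
FIRST(T): from T::=P z we get {c, z}. So FIRST(T) = {c, z}.
FOLLOW(R) includes $ since R is the start symbol.
FOLLOW(R): in R::=c z R, the suffix after R is empty (adds nothing new); in P::=R x, R is followed by x with FIRST {x}. Thus FOLLOW(R) = {$, x}.
FOLLOW(P): in R::=T P z, P is followed by z with FIRST {z}; in T::=P z, P is followed by z with FIRST {z}. Thus FOLLOW(P) = {z}.
FOLLOW(T): in R::=T P z, T is followed by P z with FIRST {c, z}. Thus FOLLOW(T) = {c, z}.

{$, x}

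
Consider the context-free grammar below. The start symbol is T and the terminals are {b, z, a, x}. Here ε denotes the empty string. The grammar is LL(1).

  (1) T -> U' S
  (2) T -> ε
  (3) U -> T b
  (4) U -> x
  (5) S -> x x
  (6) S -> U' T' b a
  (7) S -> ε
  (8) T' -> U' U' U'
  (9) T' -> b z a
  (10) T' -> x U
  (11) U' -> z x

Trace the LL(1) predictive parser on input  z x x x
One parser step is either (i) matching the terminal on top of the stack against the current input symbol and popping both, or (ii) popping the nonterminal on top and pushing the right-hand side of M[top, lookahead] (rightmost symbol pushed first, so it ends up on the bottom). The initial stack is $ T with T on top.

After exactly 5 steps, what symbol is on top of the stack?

     Stack    Input      Action
  1  $ T      z x x x $  expand T -> U' S
  2  $ S U'   z x x x $  expand U' -> z x
  3  $ S x z  z x x x $  match z
  4  $ S x    x x x $    match x
  5  $ S      x x $      expand S -> x x
Stack after step 5: $ x x (top = x).

x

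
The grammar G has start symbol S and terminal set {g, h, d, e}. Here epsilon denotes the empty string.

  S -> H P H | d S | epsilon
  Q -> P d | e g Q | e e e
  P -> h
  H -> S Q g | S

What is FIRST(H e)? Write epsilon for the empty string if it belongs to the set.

FIRST(P) = {h}
FIRST(Q) = {e, h}  (via P d)
FIRST(S) = {epsilon, d, e, h}  (via H P H)
FIRST(H) = {epsilon, d, e, h}  (via S Q g, S)
FIRST(H e): take FIRST of each symbol in turn, carrying on past any symbol whose FIRST contains epsilon; result {d, e, h}.

{d, e, h}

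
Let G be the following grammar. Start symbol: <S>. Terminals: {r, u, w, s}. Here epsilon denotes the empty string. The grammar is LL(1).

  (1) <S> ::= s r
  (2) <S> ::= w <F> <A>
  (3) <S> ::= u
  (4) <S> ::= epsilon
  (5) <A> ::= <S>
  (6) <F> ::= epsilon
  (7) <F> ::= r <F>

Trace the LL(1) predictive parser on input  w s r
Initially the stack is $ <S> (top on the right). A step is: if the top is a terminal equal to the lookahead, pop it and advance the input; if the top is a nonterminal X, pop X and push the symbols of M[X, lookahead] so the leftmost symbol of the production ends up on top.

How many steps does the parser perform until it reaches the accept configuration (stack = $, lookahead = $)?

7

     Stack        Input    Action
  1  $ <S>        w s r $  expand <S> ::= w <F> <A>
  2  $ <A> <F> w  w s r $  match w
  3  $ <A> <F>    s r $    expand <F> ::= epsilon
  4  $ <A>        s r $    expand <A> ::= <S>
  5  $ <S>        s r $    expand <S> ::= s r
  6  $ r s        s r $    match s
  7  $ r          r $      match r
Accept reached after 7 steps.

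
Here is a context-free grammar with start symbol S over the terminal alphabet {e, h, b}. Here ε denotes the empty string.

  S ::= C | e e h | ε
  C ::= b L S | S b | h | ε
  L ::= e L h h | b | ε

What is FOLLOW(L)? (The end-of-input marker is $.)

FIRST(L): from L::=e L h h we get {e}; from L::=b we get {b}; from L::=ε we get {ε}. So FIRST(L) = {ε, b, e}.
FIRST(S): from S::=C we get {ε, b, e, h}; from S::=e e h we get {e}; from S::=ε we get {ε}. So FIRST(S) = {ε, b, e, h}.
FIRST(C): from C::=b L S we get {b}; from C::=S b we get {b, e, h}; from C::=h we get {h}; from C::=ε we get {ε}. So FIRST(C) = {ε, b, e, h}.
FOLLOW(S) includes $ since S is the start symbol.
FOLLOW(S): in C::=b L S, the suffix after S is empty, so FOLLOW(S) ⊇ FOLLOW(C) = {$, b}; in C::=S b, S is followed by b with FIRST {b}. Thus FOLLOW(S) = {$, b}.
FOLLOW(C): in S::=C, the suffix after C is empty, so FOLLOW(C) ⊇ FOLLOW(S) = {$, b}. Thus FOLLOW(C) = {$, b}.
FOLLOW(L): in C::=b L S, L is followed by S with FIRST {ε, b, e, h}; in C::=b L S, the suffix after L is nullable, so FOLLOW(L) ⊇ FOLLOW(C) = {$, b}; in L::=e L h h, L is followed by h h with FIRST {h}. Thus FOLLOW(L) = {$, b, e, h}.

{$, b, e, h}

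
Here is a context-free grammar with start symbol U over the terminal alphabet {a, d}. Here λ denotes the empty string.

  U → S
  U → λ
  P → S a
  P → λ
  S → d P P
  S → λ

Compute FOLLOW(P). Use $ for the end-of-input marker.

FIRST(S): from S→d P P we get {d}; from S→λ we get {λ}. So FIRST(S) = {λ, d}.
FIRST(U): from U→S we get {λ, d}; from U→λ we get {λ}. So FIRST(U) = {λ, d}.
FIRST(P): from P→S a we get {a, d}; from P→λ we get {λ}. So FIRST(P) = {λ, a, d}.
FOLLOW(U) includes $ since U is the start symbol.
FOLLOW(U): U appears on no right-hand side. Thus FOLLOW(U) = {$}.
FOLLOW(S): in U→S, the suffix after S is empty, so FOLLOW(S) ⊇ FOLLOW(U) = {$}; in P→S a, S is followed by a with FIRST {a}. Thus FOLLOW(S) = {$, a}.
FOLLOW(P): in S→d P P (occurrence 1), P is followed by P with FIRST {λ, a, d}; in S→d P P (occurrence 1), the suffix after P is nullable, so FOLLOW(P) ⊇ FOLLOW(S) = {$, a}; in S→d P P (occurrence 2), the suffix after P is empty, so FOLLOW(P) ⊇ FOLLOW(S) = {$, a}. Thus FOLLOW(P) = {$, a, d}.

{$, a, d}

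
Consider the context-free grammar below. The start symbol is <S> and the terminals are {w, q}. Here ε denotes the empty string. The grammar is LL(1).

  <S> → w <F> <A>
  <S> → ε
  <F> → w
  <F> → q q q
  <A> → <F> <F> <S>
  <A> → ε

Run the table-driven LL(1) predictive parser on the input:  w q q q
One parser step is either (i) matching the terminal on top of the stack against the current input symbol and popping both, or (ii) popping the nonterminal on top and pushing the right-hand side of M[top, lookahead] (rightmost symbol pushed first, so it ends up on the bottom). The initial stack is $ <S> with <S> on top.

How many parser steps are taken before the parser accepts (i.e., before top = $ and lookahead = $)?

     Stack        Input      Action
  1  $ <S>        w q q q $  expand <S> → w <F> <A>
  2  $ <A> <F> w  w q q q $  match w
  3  $ <A> <F>    q q q $    expand <F> → q q q
  4  $ <A> q q q  q q q $    match q
  5  $ <A> q q    q q $      match q
  6  $ <A> q      q $        match q
  7  $ <A>        $          expand <A> → ε
Accept reached after 7 steps.

7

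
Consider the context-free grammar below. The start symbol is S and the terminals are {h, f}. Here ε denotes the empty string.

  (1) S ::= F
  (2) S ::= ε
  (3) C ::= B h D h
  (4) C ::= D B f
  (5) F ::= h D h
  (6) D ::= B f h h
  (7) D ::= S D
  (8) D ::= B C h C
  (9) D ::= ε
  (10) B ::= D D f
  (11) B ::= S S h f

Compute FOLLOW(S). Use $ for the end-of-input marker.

FIRST(F): from F::=h D h we get {h}. So FIRST(F) = {h}.
FIRST(S): from S::=F we get {h}; from S::=ε we get {ε}. So FIRST(S) = {ε, h}.
FIRST(C): from C::=B h D h we get {f, h}; from C::=D B f we get {f, h}. So FIRST(C) = {f, h}.
FIRST(D): from D::=B f h h we get {f, h}; from D::=S D we get {ε, f, h}; from D::=B C h C we get {f, h}; from D::=ε we get {ε}. So FIRST(D) = {ε, f, h}.
FIRST(B): from B::=D D f we get {f, h}; from B::=S S h f we get {h}. So FIRST(B) = {f, h}.
FOLLOW(S) includes $ since S is the start symbol.
FOLLOW(D): in C::=B h D h, D is followed by h with FIRST {h}; in C::=D B f, D is followed by B f with FIRST {f, h}; in F::=h D h, D is followed by h with FIRST {h}; in D::=S D, the suffix after D is empty (adds nothing new); in B::=D D f (occurrence 1), D is followed by D f with FIRST {f, h}; in B::=D D f (occurrence 2), D is followed by f with FIRST {f}. Thus FOLLOW(D) = {f, h}.
FOLLOW(S): in D::=S D, S is followed by D with FIRST {ε, f, h}; in D::=S D, the suffix after S is nullable, so FOLLOW(S) ⊇ FOLLOW(D) = {f, h}; in B::=S S h f (occurrence 1), S is followed by S h f with FIRST {h}; in B::=S S h f (occurrence 2), S is followed by h f with FIRST {h}. Thus FOLLOW(S) = {$, f, h}.
FOLLOW(C): in D::=B C h C (occurrence 1), C is followed by h C with FIRST {h}; in D::=B C h C (occurrence 2), the suffix after C is empty, so FOLLOW(C) ⊇ FOLLOW(D) = {f, h}. Thus FOLLOW(C) = {f, h}.
FOLLOW(F): in S::=F, the suffix after F is empty, so FOLLOW(F) ⊇ FOLLOW(S) = {$, f, h}. Thus FOLLOW(F) = {$, f, h}.
FOLLOW(B): in C::=B h D h, B is followed by h D h with FIRST {h}; in C::=D B f, B is followed by f with FIRST {f}; in D::=B f h h, B is followed by f h h with FIRST {f}; in D::=B C h C, B is followed by C h C with FIRST {f, h}. Thus FOLLOW(B) = {f, h}.

{$, f, h}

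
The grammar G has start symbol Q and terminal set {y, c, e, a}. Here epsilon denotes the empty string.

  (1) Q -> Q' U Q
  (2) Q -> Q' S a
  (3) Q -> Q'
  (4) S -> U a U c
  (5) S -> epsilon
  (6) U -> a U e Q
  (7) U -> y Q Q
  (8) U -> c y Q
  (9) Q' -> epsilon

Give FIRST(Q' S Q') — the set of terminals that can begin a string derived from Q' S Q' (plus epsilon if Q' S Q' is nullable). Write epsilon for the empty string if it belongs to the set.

FIRST(U) = {a, c, y}
FIRST(Q') = {epsilon}
FIRST(S) = {epsilon, a, c, y}  (via U a U c)
FIRST(Q) = {epsilon, a, c, y}  (via Q' U Q, Q' S a, Q')
FIRST(Q' S Q'): take FIRST of each symbol in turn, carrying on past any symbol whose FIRST contains epsilon; result {epsilon, a, c, y}.

{epsilon, a, c, y}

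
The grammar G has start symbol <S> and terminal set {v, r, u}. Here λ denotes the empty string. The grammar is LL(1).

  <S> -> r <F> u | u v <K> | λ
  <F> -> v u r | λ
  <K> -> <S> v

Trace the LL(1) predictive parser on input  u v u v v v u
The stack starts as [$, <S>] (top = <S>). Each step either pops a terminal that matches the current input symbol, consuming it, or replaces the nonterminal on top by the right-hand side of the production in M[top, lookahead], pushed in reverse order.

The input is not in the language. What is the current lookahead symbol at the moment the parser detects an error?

u

step 1: stack=$ <S>  input=u v u v v v u $  — expand <S> -> u v <K>
step 2: stack=$ <K> v u  input=u v u v v v u $  — match u
step 3: stack=$ <K> v  input=v u v v v u $  — match v
step 4: stack=$ <K>  input=u v v v u $  — expand <K> -> <S> v
step 5: stack=$ v <S>  input=u v v v u $  — expand <S> -> u v <K>
step 6: stack=$ v <K> v u  input=u v v v u $  — match u
step 7: stack=$ v <K> v  input=v v v u $  — match v
step 8: stack=$ v <K>  input=v v u $  — expand <K> -> <S> v
step 9: stack=$ v v <S>  input=v v u $  — expand <S> -> λ
step 10: stack=$ v v  input=v v u $  — match v
step 11: stack=$ v  input=v u $  — match v
step 12: stack=$  input=u $  — error: stack empty but input remains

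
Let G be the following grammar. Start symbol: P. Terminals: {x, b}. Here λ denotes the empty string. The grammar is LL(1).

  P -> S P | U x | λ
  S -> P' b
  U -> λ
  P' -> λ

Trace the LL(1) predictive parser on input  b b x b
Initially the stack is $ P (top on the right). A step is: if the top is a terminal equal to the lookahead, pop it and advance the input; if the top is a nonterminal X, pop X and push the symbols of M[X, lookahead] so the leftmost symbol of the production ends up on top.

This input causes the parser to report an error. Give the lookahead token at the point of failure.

b

step 1: stack=$ P  input=b b x b $  — expand P -> S P
step 2: stack=$ P S  input=b b x b $  — expand S -> P' b
step 3: stack=$ P b P'  input=b b x b $  — expand P' -> λ
step 4: stack=$ P b  input=b b x b $  — match b
step 5: stack=$ P  input=b x b $  — expand P -> S P
step 6: stack=$ P S  input=b x b $  — expand S -> P' b
step 7: stack=$ P b P'  input=b x b $  — expand P' -> λ
step 8: stack=$ P b  input=b x b $  — match b
step 9: stack=$ P  input=x b $  — expand P -> U x
step 10: stack=$ x U  input=x b $  — expand U -> λ
step 11: stack=$ x  input=x b $  — match x
step 12: stack=$  input=b $  — error: stack empty but input remains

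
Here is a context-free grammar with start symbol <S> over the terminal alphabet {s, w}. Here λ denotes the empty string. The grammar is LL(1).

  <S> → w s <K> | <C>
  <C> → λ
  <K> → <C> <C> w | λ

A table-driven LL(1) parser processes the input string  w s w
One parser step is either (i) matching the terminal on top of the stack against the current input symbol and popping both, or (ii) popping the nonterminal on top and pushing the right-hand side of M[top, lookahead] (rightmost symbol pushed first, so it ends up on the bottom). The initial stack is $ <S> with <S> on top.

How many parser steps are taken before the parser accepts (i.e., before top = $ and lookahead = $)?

     Stack        Input    Action
  1  $ <S>        w s w $  expand <S> → w s <K>
  2  $ <K> s w    w s w $  match w
  3  $ <K> s      s w $    match s
  4  $ <K>        w $      expand <K> → <C> <C> w
  5  $ w <C> <C>  w $      expand <C> → λ
  6  $ w <C>      w $      expand <C> → λ
  7  $ w          w $      match w
Accept reached after 7 steps.

7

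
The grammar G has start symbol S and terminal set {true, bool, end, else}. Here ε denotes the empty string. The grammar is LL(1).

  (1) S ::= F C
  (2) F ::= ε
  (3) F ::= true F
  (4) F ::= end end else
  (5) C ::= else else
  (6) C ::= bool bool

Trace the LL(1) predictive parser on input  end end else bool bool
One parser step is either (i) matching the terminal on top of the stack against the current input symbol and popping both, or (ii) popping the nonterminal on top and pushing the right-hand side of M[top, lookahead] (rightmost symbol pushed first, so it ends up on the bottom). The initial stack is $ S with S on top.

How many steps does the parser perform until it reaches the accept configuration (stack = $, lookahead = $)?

     Stack             Input                     Action
  1  $ S               end end else bool bool $  expand S ::= F C
  2  $ C F             end end else bool bool $  expand F ::= end end else
  3  $ C else end end  end end else bool bool $  match end
  4  $ C else end      end else bool bool $      match end
  5  $ C else          else bool bool $          match else
  6  $ C               bool bool $               expand C ::= bool bool
  7  $ bool bool       bool bool $               match bool
  8  $ bool            bool $                    match bool
Accept reached after 8 steps.

8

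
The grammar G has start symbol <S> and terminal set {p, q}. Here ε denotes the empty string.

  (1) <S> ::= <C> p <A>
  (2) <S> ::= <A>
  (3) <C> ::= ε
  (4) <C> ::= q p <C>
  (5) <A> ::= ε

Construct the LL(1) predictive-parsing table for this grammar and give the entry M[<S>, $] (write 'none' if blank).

<S> ::= <A>

FIRST(<C>): from <C>::=ε we get {ε}; from <C>::=q p <C> we get {q}. So FIRST(<C>) = {ε, q}.
FIRST(<A>): from <A>::=ε we get {ε}. So FIRST(<A>) = {ε}.
FIRST(<S>): from <S>::=<C> p <A> we get {p, q}; from <S>::=<A> we get {ε}. So FIRST(<S>) = {ε, p, q}.
FOLLOW(<S>) includes $ since <S> is the start symbol.
FOLLOW(<S>): <S> appears on no right-hand side. Thus FOLLOW(<S>) = {$}.
For <S> ::= <C> p <A>: FIRST(<C> p <A>) = {p, q}, so it goes in M[<S>, t] for t ∈ {p, q}.
For <S> ::= <A>: FIRST(<A>) = {ε}, so it goes in M[<S>, t] for t ∈ {}; since ε ∈ FIRST, also for every t ∈ FOLLOW(<S>) = {$}.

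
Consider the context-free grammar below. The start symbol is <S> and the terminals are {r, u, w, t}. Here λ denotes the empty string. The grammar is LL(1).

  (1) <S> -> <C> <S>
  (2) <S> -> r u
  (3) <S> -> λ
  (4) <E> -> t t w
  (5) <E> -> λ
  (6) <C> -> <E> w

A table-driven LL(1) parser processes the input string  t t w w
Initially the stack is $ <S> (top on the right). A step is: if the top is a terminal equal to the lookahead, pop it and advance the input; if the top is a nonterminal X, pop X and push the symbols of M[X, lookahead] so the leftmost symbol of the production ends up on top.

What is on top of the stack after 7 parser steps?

<S>

     Stack          Input      Action
  1  $ <S>          t t w w $  expand <S> -> <C> <S>
  2  $ <S> <C>      t t w w $  expand <C> -> <E> w
  3  $ <S> w <E>    t t w w $  expand <E> -> t t w
  4  $ <S> w w t t  t t w w $  match t
  5  $ <S> w w t    t w w $    match t
  6  $ <S> w w      w w $      match w
  7  $ <S> w        w $        match w
Stack after step 7: $ <S> (top = <S>).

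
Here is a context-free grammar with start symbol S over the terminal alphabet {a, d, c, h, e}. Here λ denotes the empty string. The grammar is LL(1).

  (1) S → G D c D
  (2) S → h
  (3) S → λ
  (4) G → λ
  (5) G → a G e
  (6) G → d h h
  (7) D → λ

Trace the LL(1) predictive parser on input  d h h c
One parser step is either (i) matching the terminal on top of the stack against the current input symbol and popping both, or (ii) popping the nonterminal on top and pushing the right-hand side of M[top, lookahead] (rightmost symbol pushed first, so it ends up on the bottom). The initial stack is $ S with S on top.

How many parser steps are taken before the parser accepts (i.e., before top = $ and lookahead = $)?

     Stack          Input      Action
  1  $ S            d h h c $  expand S → G D c D
  2  $ D c D G      d h h c $  expand G → d h h
  3  $ D c D h h d  d h h c $  match d
  4  $ D c D h h    h h c $    match h
  5  $ D c D h      h c $      match h
  6  $ D c D        c $        expand D → λ
  7  $ D c          c $        match c
  8  $ D            $          expand D → λ
Accept reached after 8 steps.

8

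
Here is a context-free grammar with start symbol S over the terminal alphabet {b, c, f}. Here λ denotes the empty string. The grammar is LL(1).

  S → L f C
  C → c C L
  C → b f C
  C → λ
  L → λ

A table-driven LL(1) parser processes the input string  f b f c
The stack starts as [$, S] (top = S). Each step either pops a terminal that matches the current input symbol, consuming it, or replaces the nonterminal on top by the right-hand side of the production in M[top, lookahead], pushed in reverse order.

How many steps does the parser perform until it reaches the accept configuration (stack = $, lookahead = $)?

step 1: stack=$ S  input=f b f c $  — expand S → L f C
step 2: stack=$ C f L  input=f b f c $  — expand L → λ
step 3: stack=$ C f  input=f b f c $  — match f
step 4: stack=$ C  input=b f c $  — expand C → b f C
step 5: stack=$ C f b  input=b f c $  — match b
step 6: stack=$ C f  input=f c $  — match f
step 7: stack=$ C  input=c $  — expand C → c C L
step 8: stack=$ L C c  input=c $  — match c
step 9: stack=$ L C  input=$  — expand C → λ
step 10: stack=$ L  input=$  — expand L → λ
Accept reached after 10 steps.

10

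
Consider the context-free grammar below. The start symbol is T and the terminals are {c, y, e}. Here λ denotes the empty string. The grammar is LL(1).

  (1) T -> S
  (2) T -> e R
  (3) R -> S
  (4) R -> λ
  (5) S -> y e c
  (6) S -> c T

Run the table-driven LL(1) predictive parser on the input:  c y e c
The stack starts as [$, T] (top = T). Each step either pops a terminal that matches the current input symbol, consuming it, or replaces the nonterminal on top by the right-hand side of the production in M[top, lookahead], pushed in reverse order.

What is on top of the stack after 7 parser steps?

c

step 1: stack=$ T  input=c y e c $  — expand T -> S
step 2: stack=$ S  input=c y e c $  — expand S -> c T
step 3: stack=$ T c  input=c y e c $  — match c
step 4: stack=$ T  input=y e c $  — expand T -> S
step 5: stack=$ S  input=y e c $  — expand S -> y e c
step 6: stack=$ c e y  input=y e c $  — match y
step 7: stack=$ c e  input=e c $  — match e
Stack after step 7: $ c (top = c).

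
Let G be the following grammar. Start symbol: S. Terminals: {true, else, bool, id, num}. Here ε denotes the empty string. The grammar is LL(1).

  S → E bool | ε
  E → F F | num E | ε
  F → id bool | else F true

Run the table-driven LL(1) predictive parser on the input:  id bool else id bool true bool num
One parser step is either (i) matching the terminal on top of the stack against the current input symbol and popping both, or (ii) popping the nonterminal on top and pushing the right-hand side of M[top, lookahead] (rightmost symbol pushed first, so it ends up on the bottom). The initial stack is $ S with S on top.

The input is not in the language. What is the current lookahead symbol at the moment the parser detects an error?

num

      Stack                Input                                 Action
   1  $ S                  id bool else id bool true bool num $  expand S → E bool
   2  $ bool E             id bool else id bool true bool num $  expand E → F F
   3  $ bool F F           id bool else id bool true bool num $  expand F → id bool
   4  $ bool F bool id     id bool else id bool true bool num $  match id
   5  $ bool F bool        bool else id bool true bool num $     match bool
   6  $ bool F             else id bool true bool num $          expand F → else F true
   7  $ bool true F else   else id bool true bool num $          match else
   8  $ bool true F        id bool true bool num $               expand F → id bool
   9  $ bool true bool id  id bool true bool num $               match id
  10  $ bool true bool     bool true bool num $                  match bool
  11  $ bool true          true bool num $                       match true
  12  $ bool               bool num $                            match bool
  13  $                    num $                                 error: stack empty but input remains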